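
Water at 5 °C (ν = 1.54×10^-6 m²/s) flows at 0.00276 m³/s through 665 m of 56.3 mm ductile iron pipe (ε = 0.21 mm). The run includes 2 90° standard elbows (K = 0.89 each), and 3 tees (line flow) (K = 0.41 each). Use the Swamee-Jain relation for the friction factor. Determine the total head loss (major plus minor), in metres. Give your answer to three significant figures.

V = 4Q/(πD²) = 1.109 m/s; V²/2g = 0.06265 m
Re = 4.05×10^4, ε/D = 0.00373 → f = 0.03081 (Swamee-Jain)
Major: h_f = f(L/D)·V²/2g = 0.03081·11812·0.06265 = 22.80 m
Minor: ΣK = 3.01; h_m = ΣK·V²/2g = 0.1886 m
Total H_L = 22.80 + 0.1886 = 22.99 m

H_L ≈ 23.0 m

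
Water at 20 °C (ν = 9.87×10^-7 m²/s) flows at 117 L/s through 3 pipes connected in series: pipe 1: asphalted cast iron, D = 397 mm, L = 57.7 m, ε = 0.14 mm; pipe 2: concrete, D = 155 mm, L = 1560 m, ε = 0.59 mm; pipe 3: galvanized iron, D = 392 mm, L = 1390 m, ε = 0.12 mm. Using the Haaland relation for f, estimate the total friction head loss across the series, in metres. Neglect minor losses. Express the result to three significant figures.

Pipe 1: V = 0.9452 m/s, Re = 3.80×10^5, ε/D = 3.53×10^-4, f = 0.01685, h_1 = f(L/D)V²/2g = 0.1115 m
Pipe 2: V = 6.201 m/s, Re = 9.74×10^5, ε/D = 0.00381, f = 0.02817, h_2 = f(L/D)V²/2g = 555.6 m
Pipe 3: V = 0.9694 m/s, Re = 3.85×10^5, ε/D = 3.06×10^-4, f = 0.01650, h_3 = f(L/D)V²/2g = 2.803 m
Series → Q common, losses add: H = Σh = 558.5 m

H ≈ 559 m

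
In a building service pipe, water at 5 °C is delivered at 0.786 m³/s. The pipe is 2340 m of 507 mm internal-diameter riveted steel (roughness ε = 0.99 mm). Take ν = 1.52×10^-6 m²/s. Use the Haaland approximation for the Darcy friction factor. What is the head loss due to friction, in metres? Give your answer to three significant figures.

h_f ≈ 83.6 m

V = 4Q/(πD²) = 4·0.786/(π·0.507²) = 3.893 m/s
Re = VD/ν = 3.893·0.507/1.52×10^-6 = 1.30×10^6 → turbulent
ε/D = 0.99/507 = 0.00195
Haaland: f = 0.02345
h_f = f(L/D)V²/(2g) = 0.02345·(2340/0.507)·3.893²/(2·9.81) = 83.60 m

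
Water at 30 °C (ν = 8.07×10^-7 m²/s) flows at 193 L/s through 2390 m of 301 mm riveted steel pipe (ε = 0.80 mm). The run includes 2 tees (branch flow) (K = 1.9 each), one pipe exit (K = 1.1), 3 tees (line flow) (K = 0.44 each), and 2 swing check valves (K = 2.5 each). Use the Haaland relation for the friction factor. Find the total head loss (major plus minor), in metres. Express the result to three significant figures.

H_L ≈ 80.1 m

V = 4Q/(πD²) = 2.712 m/s; V²/2g = 0.3749 m
Re = 1.01×10^6, ε/D = 0.00266 → f = 0.02548 (Haaland)
Major: h_f = f(L/D)·V²/2g = 0.02548·7940·0.3749 = 75.86 m
Minor: ΣK = 11.2; h_m = ΣK·V²/2g = 4.207 m
Total H_L = 75.86 + 4.207 = 80.06 m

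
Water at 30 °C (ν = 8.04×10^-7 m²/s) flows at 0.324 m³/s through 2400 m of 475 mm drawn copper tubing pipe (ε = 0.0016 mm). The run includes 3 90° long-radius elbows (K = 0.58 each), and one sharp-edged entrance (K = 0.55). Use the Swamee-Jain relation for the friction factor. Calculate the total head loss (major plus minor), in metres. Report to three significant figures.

H_L ≈ 10.3 m

V = 4Q/(πD²) = 1.828 m/s; V²/2g = 0.1704 m
Re = 1.08×10^6, ε/D = 3.37×10^-6 → f = 0.01155 (Swamee-Jain)
Major: h_f = f(L/D)·V²/2g = 0.01155·5053·0.1704 = 9.941 m
Minor: ΣK = 2.29; h_m = ΣK·V²/2g = 0.3902 m
Total H_L = 9.941 + 0.3902 = 10.33 m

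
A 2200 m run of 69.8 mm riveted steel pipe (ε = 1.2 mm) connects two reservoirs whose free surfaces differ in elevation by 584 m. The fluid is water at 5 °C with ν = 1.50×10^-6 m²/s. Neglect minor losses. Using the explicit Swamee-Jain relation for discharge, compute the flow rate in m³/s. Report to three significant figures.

Q ≈ 0.0107 m³/s

Swamee-Jain (Type II): Q = -0.965·√(gD⁵h_f/L)·ln[ε/(3.7D) + √(3.17ν²L/(gD³h_f))]
√(gD⁵h_f/L) = √(9.81·0.0698⁵·584/2200) = 0.002077
ε/(3.7D) = 0.00465; √(3.17ν²L/(gD³h_f)) = 8.97×10^-5
Q = -0.965·0.002077·ln(0.004736) = 0.01073 m³/s
Check: V = 2.80 m/s, Re = 1.30×10^5, f = 0.04646, h_f = 587 m ≈ 584 m ✓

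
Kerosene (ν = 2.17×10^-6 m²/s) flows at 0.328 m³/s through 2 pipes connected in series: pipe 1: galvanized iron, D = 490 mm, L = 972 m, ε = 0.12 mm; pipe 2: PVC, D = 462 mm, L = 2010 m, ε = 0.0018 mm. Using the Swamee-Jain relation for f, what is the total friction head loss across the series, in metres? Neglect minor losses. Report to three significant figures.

Pipe 1: V = 1.739 m/s, Re = 3.93×10^5, ε/D = 2.45×10^-4, f = 0.01624, h_1 = f(L/D)V²/2g = 4.967 m
Pipe 2: V = 1.957 m/s, Re = 4.17×10^5, ε/D = 3.90×10^-6, f = 0.01359, h_2 = f(L/D)V²/2g = 11.53 m
Series → Q common, losses add: H = Σh = 16.50 m

H ≈ 16.5 m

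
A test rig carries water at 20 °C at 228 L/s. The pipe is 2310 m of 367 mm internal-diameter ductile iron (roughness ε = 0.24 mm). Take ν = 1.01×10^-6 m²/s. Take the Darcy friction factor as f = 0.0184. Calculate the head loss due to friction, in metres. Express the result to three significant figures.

V = 4Q/(πD²) = 4·0.228/(π·0.367²) = 2.155 m/s
h_f = f(L/D)V²/(2g) = 0.01840·(2310/0.367)·2.155²/(2·9.81) = 27.42 m

h_f ≈ 27.4 m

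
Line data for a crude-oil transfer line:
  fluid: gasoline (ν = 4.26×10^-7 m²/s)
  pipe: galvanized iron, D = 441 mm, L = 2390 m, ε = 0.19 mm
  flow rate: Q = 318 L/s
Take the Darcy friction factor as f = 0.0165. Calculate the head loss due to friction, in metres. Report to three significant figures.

h_f ≈ 19.8 m

V = 4Q/(πD²) = 4·0.318/(π·0.441²) = 2.082 m/s
h_f = f(L/D)V²/(2g) = 0.01650·(2390/0.441)·2.082²/(2·9.81) = 19.75 m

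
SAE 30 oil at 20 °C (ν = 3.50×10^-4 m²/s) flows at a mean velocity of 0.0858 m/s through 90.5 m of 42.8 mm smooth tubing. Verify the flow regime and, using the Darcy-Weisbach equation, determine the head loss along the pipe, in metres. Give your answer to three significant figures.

Re = VD/ν = 0.0858·0.04280/3.50×10^-4 = 10.5 → laminar (Re < 2300)
f = 64/Re = 6.100
h_f = f(L/D)V²/(2g) = 6.100·(90.5/0.04280)·0.0858²/(2·9.81) = 4.839 m

h_f ≈ 4.84 m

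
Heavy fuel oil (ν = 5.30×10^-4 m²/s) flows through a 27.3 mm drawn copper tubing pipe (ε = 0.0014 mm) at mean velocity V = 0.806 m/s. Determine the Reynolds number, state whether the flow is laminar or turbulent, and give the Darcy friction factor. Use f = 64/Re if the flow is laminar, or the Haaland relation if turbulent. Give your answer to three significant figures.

Re ≈ 41.5; laminar; f = 64/Re ≈ 1.54

Re = VD/ν = 0.8060·0.0273/5.30×10^-4 = 41.5
Re < 2300 → laminar → f = 64/Re = 1.542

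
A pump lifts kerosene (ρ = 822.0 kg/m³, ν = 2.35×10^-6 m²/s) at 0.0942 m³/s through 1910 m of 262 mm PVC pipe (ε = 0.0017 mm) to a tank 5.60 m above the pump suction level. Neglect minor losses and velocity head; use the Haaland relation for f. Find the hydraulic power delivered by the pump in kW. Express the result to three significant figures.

V = 4Q/(πD²) = 1.747 m/s; Re = 1.95×10^5; ε/D = 6.49×10^-6; f = 0.01562
h_f = f(L/D)V²/2g = 17.71 m
Total head H = z + h_f = 5.60 + 17.71 = 23.31 m
P_hyd = ρgQH = 822.0·9.81·0.0942·23.31 = 17.71 kW

P_hyd ≈ 17.7 kW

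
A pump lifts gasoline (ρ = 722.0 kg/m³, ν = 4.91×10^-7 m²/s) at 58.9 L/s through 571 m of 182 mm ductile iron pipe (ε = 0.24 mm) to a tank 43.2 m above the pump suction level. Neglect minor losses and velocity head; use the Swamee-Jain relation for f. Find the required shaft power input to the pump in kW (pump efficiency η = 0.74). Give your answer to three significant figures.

P_shaft ≈ 34.3 kW

V = 4Q/(πD²) = 2.264 m/s; Re = 8.39×10^5; ε/D = 0.00132; f = 0.02142
h_f = f(L/D)V²/2g = 17.55 m
Total head H = z + h_f = 43.2 + 17.55 = 60.75 m
P_hyd = ρgQH = 722.0·9.81·0.0589·60.75 = 25.35 kW
P_shaft = P_hyd/η = 25.35/0.74 = 34.25 kW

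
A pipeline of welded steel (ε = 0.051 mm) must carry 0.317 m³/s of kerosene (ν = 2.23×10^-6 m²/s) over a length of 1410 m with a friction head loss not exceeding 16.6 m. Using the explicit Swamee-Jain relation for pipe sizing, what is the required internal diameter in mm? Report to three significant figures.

Swamee-Jain (Type III): D = 0.66·[ε^1.25·(LQ²/(gh_f))^4.75 + ν·Q^9.4·(L/(gh_f))^5.2]^0.04
LQ²/(gh_f) = 0.8701; L/(gh_f) = 8.658
Term 1 = ε^1.25·(…)^4.75 = 2.23×10^-6; Term 2 = ν·Q^9.4·(…)^5.2 = 3.41×10^-6
D = 0.66·(2.23×10^-6 + 3.41×10^-6)^0.04 = 0.4070 m = 407 mm
Check: V = 2.44 m/s, Re = 4.45×10^5, f = 0.01494, h_f = 15.7 m ≈ 16.6 m ✓

D ≈ 407 mm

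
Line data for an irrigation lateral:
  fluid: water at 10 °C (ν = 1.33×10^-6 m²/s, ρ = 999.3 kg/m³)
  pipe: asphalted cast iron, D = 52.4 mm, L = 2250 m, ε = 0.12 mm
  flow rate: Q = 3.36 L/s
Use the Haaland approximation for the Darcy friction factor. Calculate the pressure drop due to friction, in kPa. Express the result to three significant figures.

V = 4Q/(πD²) = 4·0.00336/(π·0.0524²) = 1.558 m/s
Re = VD/ν = 1.558·0.0524/1.33×10^-6 = 6.14×10^4 → turbulent
ε/D = 0.12/52.4 = 0.00229
Haaland: f = 0.02651
h_f = f(L/D)V²/(2g) = 0.02651·(2250/0.0524)·1.558²/(2·9.81) = 140.8 m
Δp = ρg·h_f = 999.3·9.81·140.8 = 1381 kPa

Δp ≈ 1380 kPa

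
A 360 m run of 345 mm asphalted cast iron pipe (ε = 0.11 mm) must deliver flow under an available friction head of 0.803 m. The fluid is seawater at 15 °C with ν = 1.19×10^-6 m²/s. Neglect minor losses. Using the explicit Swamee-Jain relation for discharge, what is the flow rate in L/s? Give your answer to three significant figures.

Q ≈ 87.4 L/s

Swamee-Jain (Type II): Q = -0.965·√(gD⁵h_f/L)·ln[ε/(3.7D) + √(3.17ν²L/(gD³h_f))]
√(gD⁵h_f/L) = √(9.81·0.345⁵·0.803/360) = 0.01034
ε/(3.7D) = 8.62×10^-5; √(3.17ν²L/(gD³h_f)) = 7.07×10^-5
Q = -0.965·0.01034·ln(1.569×10^-4) = 0.08742 m³/s
Check: V = 0.935 m/s, Re = 2.71×10^5, f = 0.01735, h_f = 0.807 m ≈ 0.803 m ✓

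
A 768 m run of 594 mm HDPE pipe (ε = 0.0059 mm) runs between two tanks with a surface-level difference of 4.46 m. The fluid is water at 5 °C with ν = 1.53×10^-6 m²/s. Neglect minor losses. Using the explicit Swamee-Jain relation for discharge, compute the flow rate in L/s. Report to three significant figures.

Q ≈ 657 L/s

Swamee-Jain (Type II): Q = -0.965·√(gD⁵h_f/L)·ln[ε/(3.7D) + √(3.17ν²L/(gD³h_f))]
√(gD⁵h_f/L) = √(9.81·0.594⁵·4.46/768) = 0.06491
ε/(3.7D) = 2.68×10^-6; √(3.17ν²L/(gD³h_f)) = 2.49×10^-5
Q = -0.965·0.06491·ln(2.761×10^-5) = 0.6575 m³/s
Check: V = 2.37 m/s, Re = 9.21×10^5, f = 0.01200, h_f = 4.45 m ≈ 4.46 m ✓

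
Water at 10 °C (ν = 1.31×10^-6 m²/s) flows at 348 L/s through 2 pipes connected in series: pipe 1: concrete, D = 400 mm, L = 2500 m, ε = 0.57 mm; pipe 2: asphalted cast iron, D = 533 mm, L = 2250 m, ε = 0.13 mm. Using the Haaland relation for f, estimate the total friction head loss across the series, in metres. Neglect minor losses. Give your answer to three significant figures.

H ≈ 61.2 m

Pipe 1: V = 2.769 m/s, Re = 8.46×10^5, ε/D = 0.00142, f = 0.02173, h_1 = f(L/D)V²/2g = 53.09 m
Pipe 2: V = 1.560 m/s, Re = 6.35×10^5, ε/D = 2.44×10^-4, f = 0.01543, h_2 = f(L/D)V²/2g = 8.078 m
Series → Q common, losses add: H = Σh = 61.17 m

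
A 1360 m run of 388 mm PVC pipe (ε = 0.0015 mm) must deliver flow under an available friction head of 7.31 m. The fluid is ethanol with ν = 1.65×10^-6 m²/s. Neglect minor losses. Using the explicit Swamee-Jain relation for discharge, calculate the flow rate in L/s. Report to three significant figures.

Swamee-Jain (Type II): Q = -0.965·√(gD⁵h_f/L)·ln[ε/(3.7D) + √(3.17ν²L/(gD³h_f))]
√(gD⁵h_f/L) = √(9.81·0.388⁵·7.31/1360) = 0.02153
ε/(3.7D) = 1.04×10^-6; √(3.17ν²L/(gD³h_f)) = 5.29×10^-5
Q = -0.965·0.02153·ln(5.398×10^-5) = 0.2042 m³/s
Check: V = 1.73 m/s, Re = 4.06×10^5, f = 0.01365, h_f = 7.27 m ≈ 7.31 m ✓

Q ≈ 204 L/s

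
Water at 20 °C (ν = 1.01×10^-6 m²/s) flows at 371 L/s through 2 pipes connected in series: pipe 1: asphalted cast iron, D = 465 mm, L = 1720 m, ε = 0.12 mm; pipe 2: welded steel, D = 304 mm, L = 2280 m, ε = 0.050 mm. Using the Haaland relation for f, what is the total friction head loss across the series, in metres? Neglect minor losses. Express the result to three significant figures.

H ≈ 152 m

Pipe 1: V = 2.185 m/s, Re = 1.01×10^6, ε/D = 2.58×10^-4, f = 0.01520, h_1 = f(L/D)V²/2g = 13.68 m
Pipe 2: V = 5.111 m/s, Re = 1.54×10^6, ε/D = 1.64×10^-4, f = 0.01388, h_2 = f(L/D)V²/2g = 138.6 m
Series → Q common, losses add: H = Σh = 152.3 m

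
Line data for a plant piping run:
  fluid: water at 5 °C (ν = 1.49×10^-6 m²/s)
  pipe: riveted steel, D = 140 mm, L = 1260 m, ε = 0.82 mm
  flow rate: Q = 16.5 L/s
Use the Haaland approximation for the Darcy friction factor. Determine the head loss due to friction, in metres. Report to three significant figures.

V = 4Q/(πD²) = 4·0.0165/(π·0.140²) = 1.072 m/s
Re = VD/ν = 1.072·0.140/1.49×10^-6 = 1.01×10^5 → turbulent
ε/D = 0.82/140 = 0.00586
Haaland: f = 0.03271
h_f = f(L/D)V²/(2g) = 0.03271·(1260/0.140)·1.072²/(2·9.81) = 17.24 m

h_f ≈ 17.2 m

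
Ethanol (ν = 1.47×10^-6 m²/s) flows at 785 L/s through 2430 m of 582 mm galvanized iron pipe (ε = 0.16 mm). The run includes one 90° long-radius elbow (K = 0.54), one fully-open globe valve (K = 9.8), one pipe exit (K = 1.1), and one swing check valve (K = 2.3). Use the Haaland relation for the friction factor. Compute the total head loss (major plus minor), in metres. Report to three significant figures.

V = 4Q/(πD²) = 2.951 m/s; V²/2g = 0.4438 m
Re = 1.17×10^6, ε/D = 2.75×10^-4 → f = 0.01528 (Haaland)
Major: h_f = f(L/D)·V²/2g = 0.01528·4175·0.4438 = 28.31 m
Minor: ΣK = 13.7; h_m = ΣK·V²/2g = 6.098 m
Total H_L = 28.31 + 6.098 = 34.41 m

H_L ≈ 34.4 m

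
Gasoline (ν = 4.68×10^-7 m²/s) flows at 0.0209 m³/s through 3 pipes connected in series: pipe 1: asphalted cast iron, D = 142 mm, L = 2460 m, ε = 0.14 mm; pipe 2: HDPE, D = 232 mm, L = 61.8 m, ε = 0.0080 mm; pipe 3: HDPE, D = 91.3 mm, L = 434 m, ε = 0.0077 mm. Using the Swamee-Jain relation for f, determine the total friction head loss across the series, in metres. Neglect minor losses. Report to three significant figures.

Pipe 1: V = 1.320 m/s, Re = 4.00×10^5, ε/D = 9.86×10^-4, f = 0.02045, h_1 = f(L/D)V²/2g = 31.44 m
Pipe 2: V = 0.4944 m/s, Re = 2.45×10^5, ε/D = 3.45×10^-5, f = 0.01529, h_2 = f(L/D)V²/2g = 0.05073 m
Pipe 3: V = 3.192 m/s, Re = 6.23×10^5, ε/D = 8.43×10^-5, f = 0.01392, h_3 = f(L/D)V²/2g = 34.37 m
Series → Q common, losses add: H = Σh = 65.86 m

H ≈ 65.9 m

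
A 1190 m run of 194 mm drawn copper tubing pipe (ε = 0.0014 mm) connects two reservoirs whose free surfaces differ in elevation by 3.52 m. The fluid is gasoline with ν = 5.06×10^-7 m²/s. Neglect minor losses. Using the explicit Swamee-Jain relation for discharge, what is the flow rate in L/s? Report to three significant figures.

Q ≈ 26.3 L/s

Swamee-Jain (Type II): Q = -0.965·√(gD⁵h_f/L)·ln[ε/(3.7D) + √(3.17ν²L/(gD³h_f))]
√(gD⁵h_f/L) = √(9.81·0.194⁵·3.52/1190) = 0.002824
ε/(3.7D) = 1.95×10^-6; √(3.17ν²L/(gD³h_f)) = 6.19×10^-5
Q = -0.965·0.002824·ln(6.384×10^-5) = 0.02632 m³/s
Check: V = 0.890 m/s, Re = 3.41×10^5, f = 0.01412, h_f = 3.50 m ≈ 3.52 m ✓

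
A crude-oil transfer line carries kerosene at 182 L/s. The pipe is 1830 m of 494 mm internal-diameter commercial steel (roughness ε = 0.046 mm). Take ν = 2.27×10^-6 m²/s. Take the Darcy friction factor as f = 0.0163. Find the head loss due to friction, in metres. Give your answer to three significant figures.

h_f ≈ 2.78 m

V = 4Q/(πD²) = 4·0.182/(π·0.494²) = 0.9496 m/s
h_f = f(L/D)V²/(2g) = 0.01630·(1830/0.494)·0.9496²/(2·9.81) = 2.775 m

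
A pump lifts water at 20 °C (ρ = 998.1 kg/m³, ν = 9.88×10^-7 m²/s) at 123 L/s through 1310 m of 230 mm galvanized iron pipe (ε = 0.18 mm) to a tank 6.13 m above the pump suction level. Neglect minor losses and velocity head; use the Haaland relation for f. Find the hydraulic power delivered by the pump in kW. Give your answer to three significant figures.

P_hyd ≈ 65.6 kW

V = 4Q/(πD²) = 2.960 m/s; Re = 6.89×10^5; ε/D = 7.83×10^-4; f = 0.01901
h_f = f(L/D)V²/2g = 48.36 m
Total head H = z + h_f = 6.13 + 48.36 = 54.49 m
P_hyd = ρgQH = 998.1·9.81·0.123·54.49 = 65.62 kW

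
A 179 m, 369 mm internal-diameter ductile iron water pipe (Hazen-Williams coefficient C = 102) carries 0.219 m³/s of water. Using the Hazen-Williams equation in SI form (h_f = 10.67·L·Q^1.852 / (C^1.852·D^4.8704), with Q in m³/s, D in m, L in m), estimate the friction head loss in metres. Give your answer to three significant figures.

h_f ≈ 2.81 m

h_f = 10.67·179·0.219^1.852 / (102^1.852·0.369^4.8704) = 2.808 m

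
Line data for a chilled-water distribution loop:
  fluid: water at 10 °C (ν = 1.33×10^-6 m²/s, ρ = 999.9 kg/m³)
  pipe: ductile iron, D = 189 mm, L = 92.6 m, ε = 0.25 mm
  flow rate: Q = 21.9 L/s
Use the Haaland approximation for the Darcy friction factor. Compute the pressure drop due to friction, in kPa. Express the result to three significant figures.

Δp ≈ 3.41 kPa

V = 4Q/(πD²) = 4·0.0219/(π·0.189²) = 0.7806 m/s
Re = VD/ν = 0.7806·0.189/1.33×10^-6 = 1.11×10^5 → turbulent
ε/D = 0.25/189 = 0.00132
Haaland: f = 0.02286
h_f = f(L/D)V²/(2g) = 0.02286·(92.6/0.189)·0.7806²/(2·9.81) = 0.3478 m
Δp = ρg·h_f = 999.9·9.81·0.3478 = 3.412 kPa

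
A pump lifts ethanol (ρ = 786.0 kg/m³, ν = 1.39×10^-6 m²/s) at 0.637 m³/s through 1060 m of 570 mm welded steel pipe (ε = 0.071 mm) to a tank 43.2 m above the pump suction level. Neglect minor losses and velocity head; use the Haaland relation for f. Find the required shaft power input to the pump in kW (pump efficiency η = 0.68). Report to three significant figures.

V = 4Q/(πD²) = 2.496 m/s; Re = 1.02×10^6; ε/D = 1.25×10^-4; f = 0.01365
h_f = f(L/D)V²/2g = 8.063 m
Total head H = z + h_f = 43.2 + 8.063 = 51.26 m
P_hyd = ρgQH = 786.0·9.81·0.637·51.26 = 251.8 kW
P_shaft = P_hyd/η = 251.8/0.68 = 370.3 kW

P_shaft ≈ 370 kW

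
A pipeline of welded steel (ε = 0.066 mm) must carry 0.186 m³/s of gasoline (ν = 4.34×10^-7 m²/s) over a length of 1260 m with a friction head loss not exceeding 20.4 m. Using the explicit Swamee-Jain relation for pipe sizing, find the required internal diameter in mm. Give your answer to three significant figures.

D ≈ 308 mm

Swamee-Jain (Type III): D = 0.66·[ε^1.25·(LQ²/(gh_f))^4.75 + ν·Q^9.4·(L/(gh_f))^5.2]^0.04
LQ²/(gh_f) = 0.2178; L/(gh_f) = 6.296
Term 1 = ε^1.25·(…)^4.75 = 4.27×10^-9; Term 2 = ν·Q^9.4·(…)^5.2 = 8.43×10^-10
D = 0.66·(4.27×10^-9 + 8.43×10^-10)^0.04 = 0.3075 m = 308 mm
Check: V = 2.50 m/s, Re = 1.77×10^6, f = 0.01455, h_f = 19.1 m ≈ 20.4 m ✓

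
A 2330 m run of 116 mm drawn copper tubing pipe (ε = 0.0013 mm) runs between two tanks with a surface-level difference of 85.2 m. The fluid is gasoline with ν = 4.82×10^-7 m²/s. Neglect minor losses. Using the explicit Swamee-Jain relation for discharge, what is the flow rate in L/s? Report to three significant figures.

Swamee-Jain (Type II): Q = -0.965·√(gD⁵h_f/L)·ln[ε/(3.7D) + √(3.17ν²L/(gD³h_f))]
√(gD⁵h_f/L) = √(9.81·0.116⁵·85.2/2330) = 0.002745
ε/(3.7D) = 3.03×10^-6; √(3.17ν²L/(gD³h_f)) = 3.63×10^-5
Q = -0.965·0.002745·ln(3.930×10^-5) = 0.02687 m³/s
Check: V = 2.54 m/s, Re = 6.12×10^5, f = 0.01283, h_f = 84.9 m ≈ 85.2 m ✓

Q ≈ 26.9 L/s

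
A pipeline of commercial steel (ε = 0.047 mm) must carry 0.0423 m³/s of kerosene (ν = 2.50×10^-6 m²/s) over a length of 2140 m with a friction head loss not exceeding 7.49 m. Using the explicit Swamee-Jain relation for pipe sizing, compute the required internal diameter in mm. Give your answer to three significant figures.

Swamee-Jain (Type III): D = 0.66·[ε^1.25·(LQ²/(gh_f))^4.75 + ν·Q^9.4·(L/(gh_f))^5.2]^0.04
LQ²/(gh_f) = 0.05211; L/(gh_f) = 29.12
Term 1 = ε^1.25·(…)^4.75 = 3.13×10^-12; Term 2 = ν·Q^9.4·(…)^5.2 = 1.26×10^-11
D = 0.66·(3.13×10^-12 + 1.26×10^-11)^0.04 = 0.2440 m = 244 mm
Check: V = 0.905 m/s, Re = 8.83×10^4, f = 0.01936, h_f = 7.08 m ≈ 7.49 m ✓

D ≈ 244 mm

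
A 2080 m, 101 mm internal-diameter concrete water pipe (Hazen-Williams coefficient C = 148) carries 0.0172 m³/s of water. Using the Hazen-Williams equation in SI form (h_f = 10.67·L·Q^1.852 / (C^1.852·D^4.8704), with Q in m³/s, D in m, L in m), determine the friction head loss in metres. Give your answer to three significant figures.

h_f ≈ 81.0 m

h_f = 10.67·2080·0.0172^1.852 / (148^1.852·0.101^4.8704) = 80.99 m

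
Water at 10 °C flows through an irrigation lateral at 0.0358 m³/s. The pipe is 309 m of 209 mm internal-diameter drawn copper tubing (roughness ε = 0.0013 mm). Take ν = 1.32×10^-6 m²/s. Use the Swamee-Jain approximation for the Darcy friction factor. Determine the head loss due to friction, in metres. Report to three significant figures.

h_f ≈ 1.33 m

V = 4Q/(πD²) = 4·0.0358/(π·0.209²) = 1.044 m/s
Re = VD/ν = 1.044·0.209/1.32×10^-6 = 1.65×10^5 → turbulent
ε/D = 0.0013/209 = 6.22×10^-6
Swamee-Jain: f = 0.01618
h_f = f(L/D)V²/(2g) = 0.01618·(309/0.209)·1.044²/(2·9.81) = 1.327 m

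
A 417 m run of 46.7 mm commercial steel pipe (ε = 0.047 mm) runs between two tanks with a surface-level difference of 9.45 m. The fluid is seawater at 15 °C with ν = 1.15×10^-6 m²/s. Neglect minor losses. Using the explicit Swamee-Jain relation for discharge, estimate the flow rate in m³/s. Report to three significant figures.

Swamee-Jain (Type II): Q = -0.965·√(gD⁵h_f/L)·ln[ε/(3.7D) + √(3.17ν²L/(gD³h_f))]
√(gD⁵h_f/L) = √(9.81·0.0467⁵·9.45/417) = 2.222×10^-4
ε/(3.7D) = 2.72×10^-4; √(3.17ν²L/(gD³h_f)) = 4.30×10^-4
Q = -0.965·2.222×10^-4·ln(7.023×10^-4) = 0.001557 m³/s
Check: V = 0.909 m/s, Re = 3.69×10^4, f = 0.02528, h_f = 9.51 m ≈ 9.45 m ✓

Q ≈ 0.00156 m³/s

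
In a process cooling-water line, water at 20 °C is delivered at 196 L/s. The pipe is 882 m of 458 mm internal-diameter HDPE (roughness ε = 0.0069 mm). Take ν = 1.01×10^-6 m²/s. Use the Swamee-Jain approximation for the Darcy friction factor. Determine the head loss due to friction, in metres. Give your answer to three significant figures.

V = 4Q/(πD²) = 4·0.196/(π·0.458²) = 1.190 m/s
Re = VD/ν = 1.190·0.458/1.01×10^-6 = 5.39×10^5 → turbulent
ε/D = 0.0069/458 = 1.51×10^-5
Swamee-Jain: f = 0.01317
h_f = f(L/D)V²/(2g) = 0.01317·(882/0.458)·1.190²/(2·9.81) = 1.829 m

h_f ≈ 1.83 m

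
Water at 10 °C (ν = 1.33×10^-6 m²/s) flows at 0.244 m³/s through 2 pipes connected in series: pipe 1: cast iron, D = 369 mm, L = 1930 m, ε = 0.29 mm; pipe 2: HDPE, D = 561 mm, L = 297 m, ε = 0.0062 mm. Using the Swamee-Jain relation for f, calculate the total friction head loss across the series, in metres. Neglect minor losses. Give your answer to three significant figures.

H ≈ 27.0 m

Pipe 1: V = 2.282 m/s, Re = 6.33×10^5, ε/D = 7.86×10^-4, f = 0.01921, h_1 = f(L/D)V²/2g = 26.66 m
Pipe 2: V = 0.9871 m/s, Re = 4.16×10^5, ε/D = 1.11×10^-5, f = 0.01369, h_2 = f(L/D)V²/2g = 0.3599 m
Series → Q common, losses add: H = Σh = 27.02 m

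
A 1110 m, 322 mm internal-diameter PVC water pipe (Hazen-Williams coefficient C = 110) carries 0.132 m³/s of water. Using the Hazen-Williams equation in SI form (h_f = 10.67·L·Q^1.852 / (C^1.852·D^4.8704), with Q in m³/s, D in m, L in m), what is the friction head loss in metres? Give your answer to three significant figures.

h_f ≈ 11.5 m

h_f = 10.67·1110·0.132^1.852 / (110^1.852·0.322^4.8704) = 11.51 m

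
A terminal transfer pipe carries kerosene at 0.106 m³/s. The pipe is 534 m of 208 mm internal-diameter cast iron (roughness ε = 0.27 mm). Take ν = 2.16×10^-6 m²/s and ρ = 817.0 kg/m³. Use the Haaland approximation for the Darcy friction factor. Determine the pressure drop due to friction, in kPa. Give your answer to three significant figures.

V = 4Q/(πD²) = 4·0.106/(π·0.208²) = 3.120 m/s
Re = VD/ν = 3.120·0.208/2.16×10^-6 = 3.00×10^5 → turbulent
ε/D = 0.27/208 = 0.00130
Haaland: f = 0.02170
h_f = f(L/D)V²/(2g) = 0.02170·(534/0.208)·3.120²/(2·9.81) = 27.63 m
Δp = ρg·h_f = 817.0·9.81·27.63 = 221.4 kPa

Δp ≈ 221 kPa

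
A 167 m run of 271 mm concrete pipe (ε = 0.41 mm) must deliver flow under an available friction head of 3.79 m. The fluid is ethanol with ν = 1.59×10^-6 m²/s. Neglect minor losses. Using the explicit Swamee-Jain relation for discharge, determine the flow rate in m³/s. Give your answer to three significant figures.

Q ≈ 0.134 m³/s

Swamee-Jain (Type II): Q = -0.965·√(gD⁵h_f/L)·ln[ε/(3.7D) + √(3.17ν²L/(gD³h_f))]
√(gD⁵h_f/L) = √(9.81·0.271⁵·3.79/167) = 0.01804
ε/(3.7D) = 4.09×10^-4; √(3.17ν²L/(gD³h_f)) = 4.25×10^-5
Q = -0.965·0.01804·ln(4.514×10^-4) = 0.1341 m³/s
Check: V = 2.32 m/s, Re = 3.96×10^5, f = 0.02247, h_f = 3.81 m ≈ 3.79 m ✓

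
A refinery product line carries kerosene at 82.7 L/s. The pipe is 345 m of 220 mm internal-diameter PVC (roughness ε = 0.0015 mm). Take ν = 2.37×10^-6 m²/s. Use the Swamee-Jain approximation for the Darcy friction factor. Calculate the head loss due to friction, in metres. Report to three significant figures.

V = 4Q/(πD²) = 4·0.0827/(π·0.220²) = 2.176 m/s
Re = VD/ν = 2.176·0.220/2.37×10^-6 = 2.02×10^5 → turbulent
ε/D = 0.0015/220 = 6.82×10^-6
Swamee-Jain: f = 0.01557
h_f = f(L/D)V²/(2g) = 0.01557·(345/0.220)·2.176²/(2·9.81) = 5.889 m

h_f ≈ 5.89 m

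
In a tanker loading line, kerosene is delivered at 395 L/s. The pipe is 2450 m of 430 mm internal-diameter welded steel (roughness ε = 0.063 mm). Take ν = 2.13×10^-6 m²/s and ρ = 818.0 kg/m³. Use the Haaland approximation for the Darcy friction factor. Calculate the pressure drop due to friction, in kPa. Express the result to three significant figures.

V = 4Q/(πD²) = 4·0.395/(π·0.430²) = 2.720 m/s
Re = VD/ν = 2.720·0.430/2.13×10^-6 = 5.49×10^5 → turbulent
ε/D = 0.063/430 = 1.47×10^-4
Haaland: f = 0.01463
h_f = f(L/D)V²/(2g) = 0.01463·(2450/0.430)·2.720²/(2·9.81) = 31.44 m
Δp = ρg·h_f = 818.0·9.81·31.44 = 252.3 kPa

Δp ≈ 252 kPa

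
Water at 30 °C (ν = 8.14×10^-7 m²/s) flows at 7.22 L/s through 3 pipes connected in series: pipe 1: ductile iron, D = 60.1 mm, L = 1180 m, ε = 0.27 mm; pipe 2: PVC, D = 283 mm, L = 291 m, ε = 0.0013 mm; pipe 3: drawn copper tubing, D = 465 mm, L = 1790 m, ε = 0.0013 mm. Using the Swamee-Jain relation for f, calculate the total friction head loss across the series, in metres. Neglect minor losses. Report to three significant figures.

Pipe 1: V = 2.545 m/s, Re = 1.88×10^5, ε/D = 0.00449, f = 0.03013, h_1 = f(L/D)V²/2g = 195.3 m
Pipe 2: V = 0.1148 m/s, Re = 3.99×10^4, ε/D = 4.59×10^-6, f = 0.02187, h_2 = f(L/D)V²/2g = 0.01510 m
Pipe 3: V = 0.04251 m/s, Re = 2.43×10^4, ε/D = 2.80×10^-6, f = 0.02461, h_3 = f(L/D)V²/2g = 0.008727 m
Series → Q common, losses add: H = Σh = 195.3 m

H ≈ 195 m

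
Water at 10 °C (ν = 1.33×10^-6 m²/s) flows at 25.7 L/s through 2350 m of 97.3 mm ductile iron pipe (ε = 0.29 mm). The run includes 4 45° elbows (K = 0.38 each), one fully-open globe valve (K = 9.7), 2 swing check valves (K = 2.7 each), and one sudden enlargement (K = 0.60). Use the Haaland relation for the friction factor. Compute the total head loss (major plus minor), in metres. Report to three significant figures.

V = 4Q/(πD²) = 3.456 m/s; V²/2g = 0.6089 m
Re = 2.53×10^5, ε/D = 0.00298 → f = 0.02665 (Haaland)
Major: h_f = f(L/D)·V²/2g = 0.02665·24152·0.6089 = 391.9 m
Minor: ΣK = 17.2; h_m = ΣK·V²/2g = 10.49 m
Total H_L = 391.9 + 10.49 = 402.4 m

H_L ≈ 402 m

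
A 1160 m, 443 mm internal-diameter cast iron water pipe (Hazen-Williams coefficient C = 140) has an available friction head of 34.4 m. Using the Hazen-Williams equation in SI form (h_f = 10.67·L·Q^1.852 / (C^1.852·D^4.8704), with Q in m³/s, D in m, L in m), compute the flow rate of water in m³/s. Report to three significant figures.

Rearranging: Q = [h_f·C^1.852·D^4.8704 / (10.67·L)]^(1/1.852)
Q = [34.4·140^1.852·0.443^4.8704 / (10.67·1160)]^0.540 = 0.6856 m³/s

Q ≈ 0.686 m³/s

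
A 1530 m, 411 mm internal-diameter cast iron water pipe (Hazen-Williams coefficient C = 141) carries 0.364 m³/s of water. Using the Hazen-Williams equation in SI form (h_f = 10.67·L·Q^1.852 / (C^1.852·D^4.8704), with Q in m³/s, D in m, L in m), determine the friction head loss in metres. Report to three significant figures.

h_f ≈ 20.0 m

h_f = 10.67·1530·0.364^1.852 / (141^1.852·0.411^4.8704) = 19.97 m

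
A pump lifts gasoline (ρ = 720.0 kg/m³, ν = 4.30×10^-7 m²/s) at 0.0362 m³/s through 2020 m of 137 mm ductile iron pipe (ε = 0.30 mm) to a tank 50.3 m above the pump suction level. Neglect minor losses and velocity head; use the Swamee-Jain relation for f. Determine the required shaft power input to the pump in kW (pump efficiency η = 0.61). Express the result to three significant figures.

V = 4Q/(πD²) = 2.456 m/s; Re = 7.82×10^5; ε/D = 0.00219; f = 0.02430
h_f = f(L/D)V²/2g = 110.1 m
Total head H = z + h_f = 50.3 + 110.1 = 160.4 m
P_hyd = ρgQH = 720.0·9.81·0.0362·160.4 = 41.02 kW
P_shaft = P_hyd/η = 41.02/0.61 = 67.25 kW

P_shaft ≈ 67.2 kW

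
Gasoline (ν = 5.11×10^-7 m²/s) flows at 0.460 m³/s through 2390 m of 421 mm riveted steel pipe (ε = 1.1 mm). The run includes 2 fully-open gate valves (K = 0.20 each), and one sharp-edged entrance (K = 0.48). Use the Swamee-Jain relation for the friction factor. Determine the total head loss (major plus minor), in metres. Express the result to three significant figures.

V = 4Q/(πD²) = 3.304 m/s; V²/2g = 0.5566 m
Re = 2.72×10^6, ε/D = 0.00261 → f = 0.02527 (Swamee-Jain)
Major: h_f = f(L/D)·V²/2g = 0.02527·5677·0.5566 = 79.84 m
Minor: ΣK = 0.880; h_m = ΣK·V²/2g = 0.4898 m
Total H_L = 79.84 + 0.4898 = 80.33 m

H_L ≈ 80.3 m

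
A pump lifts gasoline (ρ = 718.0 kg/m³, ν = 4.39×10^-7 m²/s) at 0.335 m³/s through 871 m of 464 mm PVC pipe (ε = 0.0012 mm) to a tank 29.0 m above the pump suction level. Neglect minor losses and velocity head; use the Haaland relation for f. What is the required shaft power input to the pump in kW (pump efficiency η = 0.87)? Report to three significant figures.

P_shaft ≈ 89.2 kW

V = 4Q/(πD²) = 1.981 m/s; Re = 2.09×10^6; ε/D = 2.59×10^-6; f = 0.01034
h_f = f(L/D)V²/2g = 3.883 m
Total head H = z + h_f = 29.0 + 3.883 = 32.88 m
P_hyd = ρgQH = 718.0·9.81·0.335·32.88 = 77.59 kW
P_shaft = P_hyd/η = 77.59/0.87 = 89.19 kW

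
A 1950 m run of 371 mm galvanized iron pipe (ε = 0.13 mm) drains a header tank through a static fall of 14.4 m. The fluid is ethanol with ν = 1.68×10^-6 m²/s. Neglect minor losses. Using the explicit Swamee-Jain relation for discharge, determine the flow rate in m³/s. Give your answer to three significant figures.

Swamee-Jain (Type II): Q = -0.965·√(gD⁵h_f/L)·ln[ε/(3.7D) + √(3.17ν²L/(gD³h_f))]
√(gD⁵h_f/L) = √(9.81·0.371⁵·14.4/1950) = 0.02256
ε/(3.7D) = 9.47×10^-5; √(3.17ν²L/(gD³h_f)) = 4.92×10^-5
Q = -0.965·0.02256·ln(1.439×10^-4) = 0.1926 m³/s
Check: V = 1.78 m/s, Re = 3.94×10^5, f = 0.01703, h_f = 14.5 m ≈ 14.4 m ✓

Q ≈ 0.193 m³/s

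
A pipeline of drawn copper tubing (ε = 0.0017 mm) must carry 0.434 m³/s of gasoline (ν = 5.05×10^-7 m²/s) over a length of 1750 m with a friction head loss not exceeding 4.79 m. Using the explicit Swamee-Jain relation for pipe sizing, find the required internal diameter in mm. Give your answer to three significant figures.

Swamee-Jain (Type III): D = 0.66·[ε^1.25·(LQ²/(gh_f))^4.75 + ν·Q^9.4·(L/(gh_f))^5.2]^0.04
LQ²/(gh_f) = 7.015; L/(gh_f) = 37.24
Term 1 = ε^1.25·(…)^4.75 = 6.41×10^-4; Term 2 = ν·Q^9.4·(…)^5.2 = 0.0292
D = 0.66·(6.41×10^-4 + 0.0292)^0.04 = 0.5735 m = 573 mm
Check: V = 1.68 m/s, Re = 1.91×10^6, f = 0.01055, h_f = 4.63 m ≈ 4.79 m ✓

D ≈ 573 mm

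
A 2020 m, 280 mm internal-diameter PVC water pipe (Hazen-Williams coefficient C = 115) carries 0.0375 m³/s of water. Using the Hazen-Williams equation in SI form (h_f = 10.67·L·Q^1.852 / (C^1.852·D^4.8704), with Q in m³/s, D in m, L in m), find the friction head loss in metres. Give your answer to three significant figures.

h_f ≈ 3.70 m

h_f = 10.67·2020·0.0375^1.852 / (115^1.852·0.280^4.8704) = 3.705 m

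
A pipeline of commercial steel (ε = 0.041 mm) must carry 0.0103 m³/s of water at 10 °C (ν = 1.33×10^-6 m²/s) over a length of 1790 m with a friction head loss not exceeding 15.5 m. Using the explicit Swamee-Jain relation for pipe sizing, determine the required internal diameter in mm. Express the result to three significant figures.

Swamee-Jain (Type III): D = 0.66·[ε^1.25·(LQ²/(gh_f))^4.75 + ν·Q^9.4·(L/(gh_f))^5.2]^0.04
LQ²/(gh_f) = 0.001249; L/(gh_f) = 11.77
Term 1 = ε^1.25·(…)^4.75 = 5.30×10^-20; Term 2 = ν·Q^9.4·(…)^5.2 = 1.03×10^-19
D = 0.66·(5.30×10^-20 + 1.03×10^-19)^0.04 = 0.1168 m = 117 mm
Check: V = 0.962 m/s, Re = 8.45×10^4, f = 0.02025, h_f = 14.6 m ≈ 15.5 m ✓

D ≈ 117 mm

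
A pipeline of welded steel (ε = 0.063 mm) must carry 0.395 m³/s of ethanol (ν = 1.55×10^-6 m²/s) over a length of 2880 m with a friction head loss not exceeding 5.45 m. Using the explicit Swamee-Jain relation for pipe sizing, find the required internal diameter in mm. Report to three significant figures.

Swamee-Jain (Type III): D = 0.66·[ε^1.25·(LQ²/(gh_f))^4.75 + ν·Q^9.4·(L/(gh_f))^5.2]^0.04
LQ²/(gh_f) = 8.405; L/(gh_f) = 53.87
Term 1 = ε^1.25·(…)^4.75 = 0.138; Term 2 = ν·Q^9.4·(…)^5.2 = 0.252
D = 0.66·(0.138 + 0.252)^0.04 = 0.6356 m = 636 mm
Check: V = 1.24 m/s, Re = 5.10×10^5, f = 0.01442, h_f = 5.16 m ≈ 5.45 m ✓

D ≈ 636 mm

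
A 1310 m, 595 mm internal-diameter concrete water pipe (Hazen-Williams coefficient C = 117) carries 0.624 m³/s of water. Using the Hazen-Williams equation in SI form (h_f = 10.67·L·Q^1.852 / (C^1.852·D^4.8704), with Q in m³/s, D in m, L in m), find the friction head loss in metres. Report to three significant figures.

h_f ≈ 10.8 m

h_f = 10.67·1310·0.624^1.852 / (117^1.852·0.595^4.8704) = 10.82 m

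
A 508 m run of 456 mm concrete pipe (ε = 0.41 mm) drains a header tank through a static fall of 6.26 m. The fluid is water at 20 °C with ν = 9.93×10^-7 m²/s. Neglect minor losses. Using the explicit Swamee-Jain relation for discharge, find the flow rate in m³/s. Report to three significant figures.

Q ≈ 0.389 m³/s

Swamee-Jain (Type II): Q = -0.965·√(gD⁵h_f/L)·ln[ε/(3.7D) + √(3.17ν²L/(gD³h_f))]
√(gD⁵h_f/L) = √(9.81·0.456⁵·6.26/508) = 0.04882
ε/(3.7D) = 2.43×10^-4; √(3.17ν²L/(gD³h_f)) = 1.65×10^-5
Q = -0.965·0.04882·ln(2.595×10^-4) = 0.3890 m³/s
Check: V = 2.38 m/s, Re = 1.09×10^6, f = 0.01953, h_f = 6.29 m ≈ 6.26 m ✓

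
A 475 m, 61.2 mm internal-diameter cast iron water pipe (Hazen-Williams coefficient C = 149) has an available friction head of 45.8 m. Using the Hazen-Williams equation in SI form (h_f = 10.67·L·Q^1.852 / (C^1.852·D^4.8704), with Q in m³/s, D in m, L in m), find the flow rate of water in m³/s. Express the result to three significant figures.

Rearranging: Q = [h_f·C^1.852·D^4.8704 / (10.67·L)]^(1/1.852)
Q = [45.8·149^1.852·0.0612^4.8704 / (10.67·475)]^0.540 = 0.007567 m³/s

Q ≈ 0.00757 m³/s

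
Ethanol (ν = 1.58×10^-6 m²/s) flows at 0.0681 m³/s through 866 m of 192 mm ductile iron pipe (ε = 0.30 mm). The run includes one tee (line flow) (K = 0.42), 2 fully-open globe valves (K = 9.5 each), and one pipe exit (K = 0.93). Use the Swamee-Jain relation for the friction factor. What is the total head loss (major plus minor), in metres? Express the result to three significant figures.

H_L ≈ 34.8 m

V = 4Q/(πD²) = 2.352 m/s; V²/2g = 0.2820 m
Re = 2.86×10^5, ε/D = 0.00156 → f = 0.02286 (Swamee-Jain)
Major: h_f = f(L/D)·V²/2g = 0.02286·4510·0.2820 = 29.07 m
Minor: ΣK = 20.4; h_m = ΣK·V²/2g = 5.738 m
Total H_L = 29.07 + 5.738 = 34.81 m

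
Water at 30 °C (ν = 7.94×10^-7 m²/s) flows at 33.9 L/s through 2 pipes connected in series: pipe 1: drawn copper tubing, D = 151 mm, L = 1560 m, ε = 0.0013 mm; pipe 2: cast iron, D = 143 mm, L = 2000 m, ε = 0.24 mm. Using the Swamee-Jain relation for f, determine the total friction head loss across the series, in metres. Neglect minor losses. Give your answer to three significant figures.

H ≈ 99.6 m

Pipe 1: V = 1.893 m/s, Re = 3.60×10^5, ε/D = 8.61×10^-6, f = 0.01401, h_1 = f(L/D)V²/2g = 26.43 m
Pipe 2: V = 2.111 m/s, Re = 3.80×10^5, ε/D = 0.00168, f = 0.02304, h_2 = f(L/D)V²/2g = 73.18 m
Series → Q common, losses add: H = Σh = 99.61 m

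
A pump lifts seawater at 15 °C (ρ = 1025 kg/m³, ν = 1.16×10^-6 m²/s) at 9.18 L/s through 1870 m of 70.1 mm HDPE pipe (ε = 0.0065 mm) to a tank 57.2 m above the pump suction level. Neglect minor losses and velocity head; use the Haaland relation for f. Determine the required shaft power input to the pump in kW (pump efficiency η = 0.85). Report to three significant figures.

V = 4Q/(πD²) = 2.379 m/s; Re = 1.44×10^5; ε/D = 9.27×10^-5; f = 0.01706
h_f = f(L/D)V²/2g = 131.2 m
Total head H = z + h_f = 57.2 + 131.2 = 188.4 m
P_hyd = ρgQH = 1025·9.81·0.00918·188.4 = 17.39 kW
P_shaft = P_hyd/η = 17.39/0.85 = 20.46 kW

P_shaft ≈ 20.5 kW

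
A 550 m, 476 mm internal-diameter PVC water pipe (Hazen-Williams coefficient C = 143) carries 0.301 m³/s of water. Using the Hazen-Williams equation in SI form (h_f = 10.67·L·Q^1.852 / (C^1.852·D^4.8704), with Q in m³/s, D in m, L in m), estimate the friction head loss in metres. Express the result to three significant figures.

h_f = 10.67·550·0.301^1.852 / (143^1.852·0.476^4.8704) = 2.406 m

h_f ≈ 2.41 m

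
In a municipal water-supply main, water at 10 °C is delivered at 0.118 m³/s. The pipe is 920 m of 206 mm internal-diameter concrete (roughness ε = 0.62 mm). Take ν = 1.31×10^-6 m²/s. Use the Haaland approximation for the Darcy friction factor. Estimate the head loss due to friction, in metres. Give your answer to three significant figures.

V = 4Q/(πD²) = 4·0.118/(π·0.206²) = 3.540 m/s
Re = VD/ν = 3.540·0.206/1.31×10^-6 = 5.57×10^5 → turbulent
ε/D = 0.62/206 = 0.00301
Haaland: f = 0.02646
h_f = f(L/D)V²/(2g) = 0.02646·(920/0.206)·3.540²/(2·9.81) = 75.50 m

h_f ≈ 75.5 m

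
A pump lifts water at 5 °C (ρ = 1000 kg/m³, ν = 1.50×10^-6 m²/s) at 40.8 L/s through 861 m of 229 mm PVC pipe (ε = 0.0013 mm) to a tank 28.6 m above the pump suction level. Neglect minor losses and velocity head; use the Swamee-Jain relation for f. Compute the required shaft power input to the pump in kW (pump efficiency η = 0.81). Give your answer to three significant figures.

P_shaft ≈ 15.7 kW

V = 4Q/(πD²) = 0.9906 m/s; Re = 1.51×10^5; ε/D = 5.68×10^-6; f = 0.01646
h_f = f(L/D)V²/2g = 3.095 m
Total head H = z + h_f = 28.6 + 3.095 = 31.69 m
P_hyd = ρgQH = 1000·9.81·0.0408·31.69 = 12.69 kW
P_shaft = P_hyd/η = 12.69/0.81 = 15.66 kW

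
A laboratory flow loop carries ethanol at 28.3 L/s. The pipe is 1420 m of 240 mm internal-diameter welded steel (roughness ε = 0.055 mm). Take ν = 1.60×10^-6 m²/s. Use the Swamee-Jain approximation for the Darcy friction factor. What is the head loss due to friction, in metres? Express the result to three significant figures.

V = 4Q/(πD²) = 4·0.0283/(π·0.240²) = 0.6256 m/s
Re = VD/ν = 0.6256·0.240/1.60×10^-6 = 9.38×10^4 → turbulent
ε/D = 0.055/240 = 2.29×10^-4
Swamee-Jain: f = 0.01934
h_f = f(L/D)V²/(2g) = 0.01934·(1420/0.240)·0.6256²/(2·9.81) = 2.283 m

h_f ≈ 2.28 m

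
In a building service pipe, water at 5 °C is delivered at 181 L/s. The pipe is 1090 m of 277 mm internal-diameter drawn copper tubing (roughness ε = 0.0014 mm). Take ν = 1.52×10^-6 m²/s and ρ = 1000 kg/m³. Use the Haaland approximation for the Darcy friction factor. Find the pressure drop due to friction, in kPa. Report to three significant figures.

V = 4Q/(πD²) = 4·0.181/(π·0.277²) = 3.004 m/s
Re = VD/ν = 3.004·0.277/1.52×10^-6 = 5.47×10^5 → turbulent
ε/D = 0.0014/277 = 5.05×10^-6
Haaland: f = 0.01291
h_f = f(L/D)V²/(2g) = 0.01291·(1090/0.277)·3.004²/(2·9.81) = 23.36 m
Δp = ρg·h_f = 1000·9.81·23.36 = 229.2 kPa

Δp ≈ 229 kPa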